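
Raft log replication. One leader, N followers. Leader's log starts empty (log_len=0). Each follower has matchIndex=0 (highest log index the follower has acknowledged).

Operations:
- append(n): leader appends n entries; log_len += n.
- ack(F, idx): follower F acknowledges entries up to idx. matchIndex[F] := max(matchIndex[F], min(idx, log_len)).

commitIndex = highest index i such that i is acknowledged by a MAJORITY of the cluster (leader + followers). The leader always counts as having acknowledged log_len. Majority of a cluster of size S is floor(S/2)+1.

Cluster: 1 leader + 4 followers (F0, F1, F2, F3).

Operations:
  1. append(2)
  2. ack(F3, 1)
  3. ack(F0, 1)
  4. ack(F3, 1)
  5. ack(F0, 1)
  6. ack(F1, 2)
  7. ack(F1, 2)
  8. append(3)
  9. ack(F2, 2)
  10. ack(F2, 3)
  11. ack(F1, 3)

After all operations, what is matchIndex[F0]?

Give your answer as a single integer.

Op 1: append 2 -> log_len=2
Op 2: F3 acks idx 1 -> match: F0=0 F1=0 F2=0 F3=1; commitIndex=0
Op 3: F0 acks idx 1 -> match: F0=1 F1=0 F2=0 F3=1; commitIndex=1
Op 4: F3 acks idx 1 -> match: F0=1 F1=0 F2=0 F3=1; commitIndex=1
Op 5: F0 acks idx 1 -> match: F0=1 F1=0 F2=0 F3=1; commitIndex=1
Op 6: F1 acks idx 2 -> match: F0=1 F1=2 F2=0 F3=1; commitIndex=1
Op 7: F1 acks idx 2 -> match: F0=1 F1=2 F2=0 F3=1; commitIndex=1
Op 8: append 3 -> log_len=5
Op 9: F2 acks idx 2 -> match: F0=1 F1=2 F2=2 F3=1; commitIndex=2
Op 10: F2 acks idx 3 -> match: F0=1 F1=2 F2=3 F3=1; commitIndex=2
Op 11: F1 acks idx 3 -> match: F0=1 F1=3 F2=3 F3=1; commitIndex=3

Answer: 1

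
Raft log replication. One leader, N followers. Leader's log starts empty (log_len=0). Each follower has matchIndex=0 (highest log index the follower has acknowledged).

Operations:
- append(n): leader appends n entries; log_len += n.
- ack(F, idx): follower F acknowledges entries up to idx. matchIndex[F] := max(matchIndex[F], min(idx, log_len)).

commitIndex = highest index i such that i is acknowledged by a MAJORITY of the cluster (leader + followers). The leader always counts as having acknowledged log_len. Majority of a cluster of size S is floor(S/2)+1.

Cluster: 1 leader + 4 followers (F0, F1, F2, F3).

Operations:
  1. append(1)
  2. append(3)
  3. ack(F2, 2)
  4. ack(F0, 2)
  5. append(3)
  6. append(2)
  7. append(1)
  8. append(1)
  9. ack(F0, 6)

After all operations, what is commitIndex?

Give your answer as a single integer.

Answer: 2

Derivation:
Op 1: append 1 -> log_len=1
Op 2: append 3 -> log_len=4
Op 3: F2 acks idx 2 -> match: F0=0 F1=0 F2=2 F3=0; commitIndex=0
Op 4: F0 acks idx 2 -> match: F0=2 F1=0 F2=2 F3=0; commitIndex=2
Op 5: append 3 -> log_len=7
Op 6: append 2 -> log_len=9
Op 7: append 1 -> log_len=10
Op 8: append 1 -> log_len=11
Op 9: F0 acks idx 6 -> match: F0=6 F1=0 F2=2 F3=0; commitIndex=2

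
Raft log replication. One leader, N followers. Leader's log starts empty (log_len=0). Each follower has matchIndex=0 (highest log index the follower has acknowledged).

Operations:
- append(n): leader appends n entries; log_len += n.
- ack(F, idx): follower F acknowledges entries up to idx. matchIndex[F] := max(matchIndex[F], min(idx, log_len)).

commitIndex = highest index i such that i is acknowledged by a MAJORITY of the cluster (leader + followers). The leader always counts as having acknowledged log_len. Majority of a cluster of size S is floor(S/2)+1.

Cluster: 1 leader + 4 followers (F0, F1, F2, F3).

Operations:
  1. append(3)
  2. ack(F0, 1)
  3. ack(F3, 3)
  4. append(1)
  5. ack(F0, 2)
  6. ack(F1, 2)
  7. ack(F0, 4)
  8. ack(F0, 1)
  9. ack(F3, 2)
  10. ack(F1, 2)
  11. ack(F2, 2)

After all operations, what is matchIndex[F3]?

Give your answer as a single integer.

Op 1: append 3 -> log_len=3
Op 2: F0 acks idx 1 -> match: F0=1 F1=0 F2=0 F3=0; commitIndex=0
Op 3: F3 acks idx 3 -> match: F0=1 F1=0 F2=0 F3=3; commitIndex=1
Op 4: append 1 -> log_len=4
Op 5: F0 acks idx 2 -> match: F0=2 F1=0 F2=0 F3=3; commitIndex=2
Op 6: F1 acks idx 2 -> match: F0=2 F1=2 F2=0 F3=3; commitIndex=2
Op 7: F0 acks idx 4 -> match: F0=4 F1=2 F2=0 F3=3; commitIndex=3
Op 8: F0 acks idx 1 -> match: F0=4 F1=2 F2=0 F3=3; commitIndex=3
Op 9: F3 acks idx 2 -> match: F0=4 F1=2 F2=0 F3=3; commitIndex=3
Op 10: F1 acks idx 2 -> match: F0=4 F1=2 F2=0 F3=3; commitIndex=3
Op 11: F2 acks idx 2 -> match: F0=4 F1=2 F2=2 F3=3; commitIndex=3

Answer: 3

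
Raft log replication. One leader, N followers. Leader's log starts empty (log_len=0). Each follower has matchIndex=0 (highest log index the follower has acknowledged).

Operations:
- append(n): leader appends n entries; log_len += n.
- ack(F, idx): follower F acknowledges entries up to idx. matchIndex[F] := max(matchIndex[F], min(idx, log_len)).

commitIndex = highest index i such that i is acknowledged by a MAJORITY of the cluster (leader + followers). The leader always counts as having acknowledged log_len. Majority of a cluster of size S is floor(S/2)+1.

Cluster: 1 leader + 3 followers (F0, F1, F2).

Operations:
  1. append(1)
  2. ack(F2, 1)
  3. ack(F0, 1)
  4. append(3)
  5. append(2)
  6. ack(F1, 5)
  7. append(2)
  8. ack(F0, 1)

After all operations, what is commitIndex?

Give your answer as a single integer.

Answer: 1

Derivation:
Op 1: append 1 -> log_len=1
Op 2: F2 acks idx 1 -> match: F0=0 F1=0 F2=1; commitIndex=0
Op 3: F0 acks idx 1 -> match: F0=1 F1=0 F2=1; commitIndex=1
Op 4: append 3 -> log_len=4
Op 5: append 2 -> log_len=6
Op 6: F1 acks idx 5 -> match: F0=1 F1=5 F2=1; commitIndex=1
Op 7: append 2 -> log_len=8
Op 8: F0 acks idx 1 -> match: F0=1 F1=5 F2=1; commitIndex=1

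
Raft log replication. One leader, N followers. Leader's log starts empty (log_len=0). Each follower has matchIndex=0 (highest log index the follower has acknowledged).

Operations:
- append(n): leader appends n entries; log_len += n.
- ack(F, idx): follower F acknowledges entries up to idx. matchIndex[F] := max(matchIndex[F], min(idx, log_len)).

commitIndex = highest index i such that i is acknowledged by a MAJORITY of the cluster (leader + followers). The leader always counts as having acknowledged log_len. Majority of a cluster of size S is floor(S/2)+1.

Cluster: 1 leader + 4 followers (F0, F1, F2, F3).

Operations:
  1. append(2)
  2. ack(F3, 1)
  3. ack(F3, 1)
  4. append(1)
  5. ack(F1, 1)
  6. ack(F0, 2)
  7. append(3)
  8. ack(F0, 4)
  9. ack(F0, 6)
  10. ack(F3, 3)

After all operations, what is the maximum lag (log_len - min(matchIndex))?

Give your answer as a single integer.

Op 1: append 2 -> log_len=2
Op 2: F3 acks idx 1 -> match: F0=0 F1=0 F2=0 F3=1; commitIndex=0
Op 3: F3 acks idx 1 -> match: F0=0 F1=0 F2=0 F3=1; commitIndex=0
Op 4: append 1 -> log_len=3
Op 5: F1 acks idx 1 -> match: F0=0 F1=1 F2=0 F3=1; commitIndex=1
Op 6: F0 acks idx 2 -> match: F0=2 F1=1 F2=0 F3=1; commitIndex=1
Op 7: append 3 -> log_len=6
Op 8: F0 acks idx 4 -> match: F0=4 F1=1 F2=0 F3=1; commitIndex=1
Op 9: F0 acks idx 6 -> match: F0=6 F1=1 F2=0 F3=1; commitIndex=1
Op 10: F3 acks idx 3 -> match: F0=6 F1=1 F2=0 F3=3; commitIndex=3

Answer: 6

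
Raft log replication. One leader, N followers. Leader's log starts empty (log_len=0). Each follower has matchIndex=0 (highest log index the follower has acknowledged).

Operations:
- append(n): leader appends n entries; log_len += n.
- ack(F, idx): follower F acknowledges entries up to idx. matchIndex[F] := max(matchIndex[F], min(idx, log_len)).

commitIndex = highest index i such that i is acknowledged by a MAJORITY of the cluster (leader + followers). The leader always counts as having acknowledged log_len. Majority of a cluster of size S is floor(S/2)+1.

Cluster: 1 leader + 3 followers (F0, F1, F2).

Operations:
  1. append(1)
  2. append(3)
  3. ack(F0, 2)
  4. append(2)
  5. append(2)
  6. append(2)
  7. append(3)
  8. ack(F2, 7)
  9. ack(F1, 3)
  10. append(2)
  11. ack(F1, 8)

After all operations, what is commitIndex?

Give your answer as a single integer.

Op 1: append 1 -> log_len=1
Op 2: append 3 -> log_len=4
Op 3: F0 acks idx 2 -> match: F0=2 F1=0 F2=0; commitIndex=0
Op 4: append 2 -> log_len=6
Op 5: append 2 -> log_len=8
Op 6: append 2 -> log_len=10
Op 7: append 3 -> log_len=13
Op 8: F2 acks idx 7 -> match: F0=2 F1=0 F2=7; commitIndex=2
Op 9: F1 acks idx 3 -> match: F0=2 F1=3 F2=7; commitIndex=3
Op 10: append 2 -> log_len=15
Op 11: F1 acks idx 8 -> match: F0=2 F1=8 F2=7; commitIndex=7

Answer: 7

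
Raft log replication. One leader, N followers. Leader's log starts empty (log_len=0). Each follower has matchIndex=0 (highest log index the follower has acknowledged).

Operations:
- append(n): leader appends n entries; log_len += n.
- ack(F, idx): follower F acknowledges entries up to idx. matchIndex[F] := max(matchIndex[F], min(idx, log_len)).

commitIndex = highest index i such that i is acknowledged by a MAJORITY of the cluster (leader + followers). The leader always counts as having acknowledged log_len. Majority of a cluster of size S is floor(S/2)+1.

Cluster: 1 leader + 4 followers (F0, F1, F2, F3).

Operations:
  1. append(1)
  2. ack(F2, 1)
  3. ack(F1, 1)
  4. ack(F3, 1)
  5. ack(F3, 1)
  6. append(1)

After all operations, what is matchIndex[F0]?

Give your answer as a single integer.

Answer: 0

Derivation:
Op 1: append 1 -> log_len=1
Op 2: F2 acks idx 1 -> match: F0=0 F1=0 F2=1 F3=0; commitIndex=0
Op 3: F1 acks idx 1 -> match: F0=0 F1=1 F2=1 F3=0; commitIndex=1
Op 4: F3 acks idx 1 -> match: F0=0 F1=1 F2=1 F3=1; commitIndex=1
Op 5: F3 acks idx 1 -> match: F0=0 F1=1 F2=1 F3=1; commitIndex=1
Op 6: append 1 -> log_len=2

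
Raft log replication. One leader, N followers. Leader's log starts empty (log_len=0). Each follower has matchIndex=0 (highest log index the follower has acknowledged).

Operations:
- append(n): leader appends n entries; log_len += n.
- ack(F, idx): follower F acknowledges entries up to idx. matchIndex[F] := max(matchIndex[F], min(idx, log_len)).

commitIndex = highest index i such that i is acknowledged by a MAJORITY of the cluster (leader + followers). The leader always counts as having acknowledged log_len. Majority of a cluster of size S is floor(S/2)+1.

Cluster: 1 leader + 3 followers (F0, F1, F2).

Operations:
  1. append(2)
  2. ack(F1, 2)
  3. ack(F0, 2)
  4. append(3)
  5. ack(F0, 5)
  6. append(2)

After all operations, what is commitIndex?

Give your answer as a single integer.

Op 1: append 2 -> log_len=2
Op 2: F1 acks idx 2 -> match: F0=0 F1=2 F2=0; commitIndex=0
Op 3: F0 acks idx 2 -> match: F0=2 F1=2 F2=0; commitIndex=2
Op 4: append 3 -> log_len=5
Op 5: F0 acks idx 5 -> match: F0=5 F1=2 F2=0; commitIndex=2
Op 6: append 2 -> log_len=7

Answer: 2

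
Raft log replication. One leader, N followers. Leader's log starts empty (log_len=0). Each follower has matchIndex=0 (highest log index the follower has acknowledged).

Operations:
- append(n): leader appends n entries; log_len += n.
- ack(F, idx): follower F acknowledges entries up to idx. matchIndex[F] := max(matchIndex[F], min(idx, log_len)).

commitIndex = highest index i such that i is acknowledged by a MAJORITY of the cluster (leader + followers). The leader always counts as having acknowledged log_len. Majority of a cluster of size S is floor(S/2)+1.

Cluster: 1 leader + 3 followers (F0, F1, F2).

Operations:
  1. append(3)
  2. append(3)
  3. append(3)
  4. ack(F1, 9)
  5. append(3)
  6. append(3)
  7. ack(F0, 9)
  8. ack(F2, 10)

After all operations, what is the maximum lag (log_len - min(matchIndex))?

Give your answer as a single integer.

Answer: 6

Derivation:
Op 1: append 3 -> log_len=3
Op 2: append 3 -> log_len=6
Op 3: append 3 -> log_len=9
Op 4: F1 acks idx 9 -> match: F0=0 F1=9 F2=0; commitIndex=0
Op 5: append 3 -> log_len=12
Op 6: append 3 -> log_len=15
Op 7: F0 acks idx 9 -> match: F0=9 F1=9 F2=0; commitIndex=9
Op 8: F2 acks idx 10 -> match: F0=9 F1=9 F2=10; commitIndex=9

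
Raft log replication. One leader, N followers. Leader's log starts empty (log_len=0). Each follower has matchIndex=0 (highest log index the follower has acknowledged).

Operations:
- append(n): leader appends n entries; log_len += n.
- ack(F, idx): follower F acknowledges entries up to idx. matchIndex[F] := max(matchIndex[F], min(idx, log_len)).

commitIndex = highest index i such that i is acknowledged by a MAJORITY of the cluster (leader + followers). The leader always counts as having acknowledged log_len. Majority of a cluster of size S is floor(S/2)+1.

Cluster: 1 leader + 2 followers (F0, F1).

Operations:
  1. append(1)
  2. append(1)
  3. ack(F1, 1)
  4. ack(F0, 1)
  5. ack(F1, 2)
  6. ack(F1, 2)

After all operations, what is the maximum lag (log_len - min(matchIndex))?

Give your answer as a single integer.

Answer: 1

Derivation:
Op 1: append 1 -> log_len=1
Op 2: append 1 -> log_len=2
Op 3: F1 acks idx 1 -> match: F0=0 F1=1; commitIndex=1
Op 4: F0 acks idx 1 -> match: F0=1 F1=1; commitIndex=1
Op 5: F1 acks idx 2 -> match: F0=1 F1=2; commitIndex=2
Op 6: F1 acks idx 2 -> match: F0=1 F1=2; commitIndex=2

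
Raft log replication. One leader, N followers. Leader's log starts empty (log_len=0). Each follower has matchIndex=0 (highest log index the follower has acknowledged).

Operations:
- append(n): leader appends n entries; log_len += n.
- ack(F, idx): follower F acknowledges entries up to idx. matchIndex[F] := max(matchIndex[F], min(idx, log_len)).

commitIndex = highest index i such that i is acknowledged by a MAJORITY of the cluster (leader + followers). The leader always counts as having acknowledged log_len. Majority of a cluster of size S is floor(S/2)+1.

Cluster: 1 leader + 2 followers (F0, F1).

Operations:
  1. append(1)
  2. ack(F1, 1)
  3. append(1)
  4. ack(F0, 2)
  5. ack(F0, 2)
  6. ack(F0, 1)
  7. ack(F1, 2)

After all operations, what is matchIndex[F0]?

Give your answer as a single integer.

Answer: 2

Derivation:
Op 1: append 1 -> log_len=1
Op 2: F1 acks idx 1 -> match: F0=0 F1=1; commitIndex=1
Op 3: append 1 -> log_len=2
Op 4: F0 acks idx 2 -> match: F0=2 F1=1; commitIndex=2
Op 5: F0 acks idx 2 -> match: F0=2 F1=1; commitIndex=2
Op 6: F0 acks idx 1 -> match: F0=2 F1=1; commitIndex=2
Op 7: F1 acks idx 2 -> match: F0=2 F1=2; commitIndex=2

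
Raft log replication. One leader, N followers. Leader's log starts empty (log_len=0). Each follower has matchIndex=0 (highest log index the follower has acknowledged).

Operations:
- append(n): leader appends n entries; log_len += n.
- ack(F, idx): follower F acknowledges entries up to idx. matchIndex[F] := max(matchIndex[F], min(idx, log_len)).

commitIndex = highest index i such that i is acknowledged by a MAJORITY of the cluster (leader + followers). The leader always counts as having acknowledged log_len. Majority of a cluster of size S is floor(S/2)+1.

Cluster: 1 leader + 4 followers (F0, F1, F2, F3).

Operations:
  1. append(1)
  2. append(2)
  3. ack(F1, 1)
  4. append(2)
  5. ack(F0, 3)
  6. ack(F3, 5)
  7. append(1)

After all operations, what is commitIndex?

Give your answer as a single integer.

Answer: 3

Derivation:
Op 1: append 1 -> log_len=1
Op 2: append 2 -> log_len=3
Op 3: F1 acks idx 1 -> match: F0=0 F1=1 F2=0 F3=0; commitIndex=0
Op 4: append 2 -> log_len=5
Op 5: F0 acks idx 3 -> match: F0=3 F1=1 F2=0 F3=0; commitIndex=1
Op 6: F3 acks idx 5 -> match: F0=3 F1=1 F2=0 F3=5; commitIndex=3
Op 7: append 1 -> log_len=6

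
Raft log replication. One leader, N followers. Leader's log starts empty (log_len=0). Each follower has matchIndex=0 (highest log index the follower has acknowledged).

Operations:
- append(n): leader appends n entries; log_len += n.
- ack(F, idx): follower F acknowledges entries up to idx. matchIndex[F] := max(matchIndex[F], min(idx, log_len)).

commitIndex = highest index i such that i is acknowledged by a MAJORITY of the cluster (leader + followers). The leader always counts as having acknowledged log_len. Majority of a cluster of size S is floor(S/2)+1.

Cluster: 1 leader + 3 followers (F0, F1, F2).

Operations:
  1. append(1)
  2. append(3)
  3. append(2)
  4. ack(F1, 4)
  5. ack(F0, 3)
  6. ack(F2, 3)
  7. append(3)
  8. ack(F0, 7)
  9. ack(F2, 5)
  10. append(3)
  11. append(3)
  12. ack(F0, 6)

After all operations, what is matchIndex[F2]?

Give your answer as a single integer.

Op 1: append 1 -> log_len=1
Op 2: append 3 -> log_len=4
Op 3: append 2 -> log_len=6
Op 4: F1 acks idx 4 -> match: F0=0 F1=4 F2=0; commitIndex=0
Op 5: F0 acks idx 3 -> match: F0=3 F1=4 F2=0; commitIndex=3
Op 6: F2 acks idx 3 -> match: F0=3 F1=4 F2=3; commitIndex=3
Op 7: append 3 -> log_len=9
Op 8: F0 acks idx 7 -> match: F0=7 F1=4 F2=3; commitIndex=4
Op 9: F2 acks idx 5 -> match: F0=7 F1=4 F2=5; commitIndex=5
Op 10: append 3 -> log_len=12
Op 11: append 3 -> log_len=15
Op 12: F0 acks idx 6 -> match: F0=7 F1=4 F2=5; commitIndex=5

Answer: 5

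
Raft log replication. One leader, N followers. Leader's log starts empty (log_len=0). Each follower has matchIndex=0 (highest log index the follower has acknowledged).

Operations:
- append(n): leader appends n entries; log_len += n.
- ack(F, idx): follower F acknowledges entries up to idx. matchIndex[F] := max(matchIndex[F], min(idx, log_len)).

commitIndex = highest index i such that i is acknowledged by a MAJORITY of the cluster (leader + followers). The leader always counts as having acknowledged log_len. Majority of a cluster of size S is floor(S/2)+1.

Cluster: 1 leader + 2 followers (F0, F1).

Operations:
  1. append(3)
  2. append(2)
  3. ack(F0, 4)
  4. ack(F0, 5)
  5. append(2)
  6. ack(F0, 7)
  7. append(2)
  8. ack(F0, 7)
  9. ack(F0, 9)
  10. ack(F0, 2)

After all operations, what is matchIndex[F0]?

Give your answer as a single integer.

Op 1: append 3 -> log_len=3
Op 2: append 2 -> log_len=5
Op 3: F0 acks idx 4 -> match: F0=4 F1=0; commitIndex=4
Op 4: F0 acks idx 5 -> match: F0=5 F1=0; commitIndex=5
Op 5: append 2 -> log_len=7
Op 6: F0 acks idx 7 -> match: F0=7 F1=0; commitIndex=7
Op 7: append 2 -> log_len=9
Op 8: F0 acks idx 7 -> match: F0=7 F1=0; commitIndex=7
Op 9: F0 acks idx 9 -> match: F0=9 F1=0; commitIndex=9
Op 10: F0 acks idx 2 -> match: F0=9 F1=0; commitIndex=9

Answer: 9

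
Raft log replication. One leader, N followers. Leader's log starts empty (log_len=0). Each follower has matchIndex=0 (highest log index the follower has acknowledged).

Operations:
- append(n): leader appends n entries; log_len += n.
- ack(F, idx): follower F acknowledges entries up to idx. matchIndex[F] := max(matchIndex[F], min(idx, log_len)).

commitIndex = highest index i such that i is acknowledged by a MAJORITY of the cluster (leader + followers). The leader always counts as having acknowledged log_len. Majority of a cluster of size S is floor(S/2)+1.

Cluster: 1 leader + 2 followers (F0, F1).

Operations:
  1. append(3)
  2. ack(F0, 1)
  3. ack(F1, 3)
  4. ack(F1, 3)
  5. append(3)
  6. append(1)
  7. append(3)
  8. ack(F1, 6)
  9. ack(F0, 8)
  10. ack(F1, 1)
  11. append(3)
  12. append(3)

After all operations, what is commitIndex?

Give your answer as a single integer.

Op 1: append 3 -> log_len=3
Op 2: F0 acks idx 1 -> match: F0=1 F1=0; commitIndex=1
Op 3: F1 acks idx 3 -> match: F0=1 F1=3; commitIndex=3
Op 4: F1 acks idx 3 -> match: F0=1 F1=3; commitIndex=3
Op 5: append 3 -> log_len=6
Op 6: append 1 -> log_len=7
Op 7: append 3 -> log_len=10
Op 8: F1 acks idx 6 -> match: F0=1 F1=6; commitIndex=6
Op 9: F0 acks idx 8 -> match: F0=8 F1=6; commitIndex=8
Op 10: F1 acks idx 1 -> match: F0=8 F1=6; commitIndex=8
Op 11: append 3 -> log_len=13
Op 12: append 3 -> log_len=16

Answer: 8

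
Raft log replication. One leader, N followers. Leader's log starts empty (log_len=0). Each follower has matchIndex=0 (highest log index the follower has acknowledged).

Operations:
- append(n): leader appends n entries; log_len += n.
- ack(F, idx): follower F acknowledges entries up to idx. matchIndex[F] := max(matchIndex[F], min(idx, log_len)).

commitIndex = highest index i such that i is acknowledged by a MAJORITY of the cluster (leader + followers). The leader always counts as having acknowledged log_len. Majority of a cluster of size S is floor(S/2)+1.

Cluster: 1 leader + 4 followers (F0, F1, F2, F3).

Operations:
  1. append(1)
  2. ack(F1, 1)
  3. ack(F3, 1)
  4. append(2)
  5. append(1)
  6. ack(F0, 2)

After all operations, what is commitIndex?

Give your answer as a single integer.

Answer: 1

Derivation:
Op 1: append 1 -> log_len=1
Op 2: F1 acks idx 1 -> match: F0=0 F1=1 F2=0 F3=0; commitIndex=0
Op 3: F3 acks idx 1 -> match: F0=0 F1=1 F2=0 F3=1; commitIndex=1
Op 4: append 2 -> log_len=3
Op 5: append 1 -> log_len=4
Op 6: F0 acks idx 2 -> match: F0=2 F1=1 F2=0 F3=1; commitIndex=1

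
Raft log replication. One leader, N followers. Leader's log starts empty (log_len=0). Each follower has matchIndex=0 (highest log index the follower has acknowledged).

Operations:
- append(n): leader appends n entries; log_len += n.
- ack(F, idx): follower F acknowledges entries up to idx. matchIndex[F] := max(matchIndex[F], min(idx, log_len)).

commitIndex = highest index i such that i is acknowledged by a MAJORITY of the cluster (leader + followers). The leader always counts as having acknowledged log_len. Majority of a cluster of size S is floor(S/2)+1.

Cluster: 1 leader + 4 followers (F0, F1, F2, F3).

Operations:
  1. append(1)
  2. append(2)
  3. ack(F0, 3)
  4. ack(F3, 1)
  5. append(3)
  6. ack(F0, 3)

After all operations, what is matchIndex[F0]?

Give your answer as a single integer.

Op 1: append 1 -> log_len=1
Op 2: append 2 -> log_len=3
Op 3: F0 acks idx 3 -> match: F0=3 F1=0 F2=0 F3=0; commitIndex=0
Op 4: F3 acks idx 1 -> match: F0=3 F1=0 F2=0 F3=1; commitIndex=1
Op 5: append 3 -> log_len=6
Op 6: F0 acks idx 3 -> match: F0=3 F1=0 F2=0 F3=1; commitIndex=1

Answer: 3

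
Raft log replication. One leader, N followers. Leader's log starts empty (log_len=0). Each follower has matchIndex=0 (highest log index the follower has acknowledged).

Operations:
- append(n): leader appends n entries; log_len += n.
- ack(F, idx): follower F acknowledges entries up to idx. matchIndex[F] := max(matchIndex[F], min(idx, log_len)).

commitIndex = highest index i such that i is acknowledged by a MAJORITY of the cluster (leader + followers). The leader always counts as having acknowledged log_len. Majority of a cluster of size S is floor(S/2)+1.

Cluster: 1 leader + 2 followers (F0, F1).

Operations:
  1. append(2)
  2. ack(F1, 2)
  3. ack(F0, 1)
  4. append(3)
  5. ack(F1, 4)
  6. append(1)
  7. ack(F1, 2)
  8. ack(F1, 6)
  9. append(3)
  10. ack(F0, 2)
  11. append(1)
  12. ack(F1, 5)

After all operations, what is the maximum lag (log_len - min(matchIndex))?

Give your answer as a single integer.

Answer: 8

Derivation:
Op 1: append 2 -> log_len=2
Op 2: F1 acks idx 2 -> match: F0=0 F1=2; commitIndex=2
Op 3: F0 acks idx 1 -> match: F0=1 F1=2; commitIndex=2
Op 4: append 3 -> log_len=5
Op 5: F1 acks idx 4 -> match: F0=1 F1=4; commitIndex=4
Op 6: append 1 -> log_len=6
Op 7: F1 acks idx 2 -> match: F0=1 F1=4; commitIndex=4
Op 8: F1 acks idx 6 -> match: F0=1 F1=6; commitIndex=6
Op 9: append 3 -> log_len=9
Op 10: F0 acks idx 2 -> match: F0=2 F1=6; commitIndex=6
Op 11: append 1 -> log_len=10
Op 12: F1 acks idx 5 -> match: F0=2 F1=6; commitIndex=6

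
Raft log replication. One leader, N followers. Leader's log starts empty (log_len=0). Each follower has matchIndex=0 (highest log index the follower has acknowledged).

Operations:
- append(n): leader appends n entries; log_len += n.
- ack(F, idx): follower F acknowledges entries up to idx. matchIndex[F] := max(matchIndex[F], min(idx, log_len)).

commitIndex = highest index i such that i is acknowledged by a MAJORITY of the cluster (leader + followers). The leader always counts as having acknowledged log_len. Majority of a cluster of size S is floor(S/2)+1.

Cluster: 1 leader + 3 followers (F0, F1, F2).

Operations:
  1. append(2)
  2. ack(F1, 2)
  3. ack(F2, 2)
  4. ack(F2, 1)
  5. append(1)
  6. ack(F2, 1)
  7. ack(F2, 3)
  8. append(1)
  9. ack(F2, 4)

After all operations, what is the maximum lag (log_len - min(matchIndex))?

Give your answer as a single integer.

Op 1: append 2 -> log_len=2
Op 2: F1 acks idx 2 -> match: F0=0 F1=2 F2=0; commitIndex=0
Op 3: F2 acks idx 2 -> match: F0=0 F1=2 F2=2; commitIndex=2
Op 4: F2 acks idx 1 -> match: F0=0 F1=2 F2=2; commitIndex=2
Op 5: append 1 -> log_len=3
Op 6: F2 acks idx 1 -> match: F0=0 F1=2 F2=2; commitIndex=2
Op 7: F2 acks idx 3 -> match: F0=0 F1=2 F2=3; commitIndex=2
Op 8: append 1 -> log_len=4
Op 9: F2 acks idx 4 -> match: F0=0 F1=2 F2=4; commitIndex=2

Answer: 4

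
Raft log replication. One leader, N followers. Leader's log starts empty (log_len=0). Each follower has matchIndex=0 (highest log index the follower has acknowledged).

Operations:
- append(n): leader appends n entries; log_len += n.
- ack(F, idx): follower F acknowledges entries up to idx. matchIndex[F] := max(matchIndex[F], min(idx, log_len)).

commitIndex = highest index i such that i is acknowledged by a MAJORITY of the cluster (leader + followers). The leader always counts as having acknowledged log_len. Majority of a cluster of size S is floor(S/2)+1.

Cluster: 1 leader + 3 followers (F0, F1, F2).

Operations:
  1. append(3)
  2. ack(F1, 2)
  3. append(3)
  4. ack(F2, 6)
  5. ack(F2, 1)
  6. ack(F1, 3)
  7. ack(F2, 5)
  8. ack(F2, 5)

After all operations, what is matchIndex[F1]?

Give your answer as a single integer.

Answer: 3

Derivation:
Op 1: append 3 -> log_len=3
Op 2: F1 acks idx 2 -> match: F0=0 F1=2 F2=0; commitIndex=0
Op 3: append 3 -> log_len=6
Op 4: F2 acks idx 6 -> match: F0=0 F1=2 F2=6; commitIndex=2
Op 5: F2 acks idx 1 -> match: F0=0 F1=2 F2=6; commitIndex=2
Op 6: F1 acks idx 3 -> match: F0=0 F1=3 F2=6; commitIndex=3
Op 7: F2 acks idx 5 -> match: F0=0 F1=3 F2=6; commitIndex=3
Op 8: F2 acks idx 5 -> match: F0=0 F1=3 F2=6; commitIndex=3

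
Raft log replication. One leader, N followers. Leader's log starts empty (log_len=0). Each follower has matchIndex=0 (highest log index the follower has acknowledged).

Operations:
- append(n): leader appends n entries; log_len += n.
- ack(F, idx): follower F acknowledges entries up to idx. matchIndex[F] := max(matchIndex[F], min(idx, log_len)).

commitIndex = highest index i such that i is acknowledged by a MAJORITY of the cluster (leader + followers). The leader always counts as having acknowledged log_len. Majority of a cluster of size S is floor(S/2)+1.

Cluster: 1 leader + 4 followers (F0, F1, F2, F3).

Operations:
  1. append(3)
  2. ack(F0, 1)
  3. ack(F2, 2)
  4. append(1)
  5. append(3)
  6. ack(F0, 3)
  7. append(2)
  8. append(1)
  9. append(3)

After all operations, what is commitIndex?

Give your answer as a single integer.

Answer: 2

Derivation:
Op 1: append 3 -> log_len=3
Op 2: F0 acks idx 1 -> match: F0=1 F1=0 F2=0 F3=0; commitIndex=0
Op 3: F2 acks idx 2 -> match: F0=1 F1=0 F2=2 F3=0; commitIndex=1
Op 4: append 1 -> log_len=4
Op 5: append 3 -> log_len=7
Op 6: F0 acks idx 3 -> match: F0=3 F1=0 F2=2 F3=0; commitIndex=2
Op 7: append 2 -> log_len=9
Op 8: append 1 -> log_len=10
Op 9: append 3 -> log_len=13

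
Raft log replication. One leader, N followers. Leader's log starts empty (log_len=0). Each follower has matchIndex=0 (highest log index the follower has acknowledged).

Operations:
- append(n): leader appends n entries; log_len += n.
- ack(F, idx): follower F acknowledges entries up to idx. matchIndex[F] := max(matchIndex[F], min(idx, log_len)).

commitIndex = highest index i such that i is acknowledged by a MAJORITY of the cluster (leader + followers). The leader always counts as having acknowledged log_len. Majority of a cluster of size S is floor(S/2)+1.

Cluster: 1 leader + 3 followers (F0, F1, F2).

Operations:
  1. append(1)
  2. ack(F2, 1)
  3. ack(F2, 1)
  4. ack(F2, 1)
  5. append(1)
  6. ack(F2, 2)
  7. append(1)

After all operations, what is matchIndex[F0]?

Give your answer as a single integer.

Op 1: append 1 -> log_len=1
Op 2: F2 acks idx 1 -> match: F0=0 F1=0 F2=1; commitIndex=0
Op 3: F2 acks idx 1 -> match: F0=0 F1=0 F2=1; commitIndex=0
Op 4: F2 acks idx 1 -> match: F0=0 F1=0 F2=1; commitIndex=0
Op 5: append 1 -> log_len=2
Op 6: F2 acks idx 2 -> match: F0=0 F1=0 F2=2; commitIndex=0
Op 7: append 1 -> log_len=3

Answer: 0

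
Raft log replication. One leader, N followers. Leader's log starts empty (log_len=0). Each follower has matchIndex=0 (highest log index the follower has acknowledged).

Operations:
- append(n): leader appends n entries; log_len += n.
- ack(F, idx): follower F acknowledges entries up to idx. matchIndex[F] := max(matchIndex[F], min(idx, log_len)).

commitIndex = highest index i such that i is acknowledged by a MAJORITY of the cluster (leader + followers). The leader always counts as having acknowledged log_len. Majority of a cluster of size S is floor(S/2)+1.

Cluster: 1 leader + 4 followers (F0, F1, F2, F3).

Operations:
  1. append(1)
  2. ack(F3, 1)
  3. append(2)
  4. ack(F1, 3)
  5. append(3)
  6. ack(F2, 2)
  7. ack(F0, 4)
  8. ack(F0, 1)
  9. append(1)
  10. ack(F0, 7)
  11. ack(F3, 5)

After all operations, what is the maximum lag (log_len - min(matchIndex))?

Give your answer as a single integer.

Answer: 5

Derivation:
Op 1: append 1 -> log_len=1
Op 2: F3 acks idx 1 -> match: F0=0 F1=0 F2=0 F3=1; commitIndex=0
Op 3: append 2 -> log_len=3
Op 4: F1 acks idx 3 -> match: F0=0 F1=3 F2=0 F3=1; commitIndex=1
Op 5: append 3 -> log_len=6
Op 6: F2 acks idx 2 -> match: F0=0 F1=3 F2=2 F3=1; commitIndex=2
Op 7: F0 acks idx 4 -> match: F0=4 F1=3 F2=2 F3=1; commitIndex=3
Op 8: F0 acks idx 1 -> match: F0=4 F1=3 F2=2 F3=1; commitIndex=3
Op 9: append 1 -> log_len=7
Op 10: F0 acks idx 7 -> match: F0=7 F1=3 F2=2 F3=1; commitIndex=3
Op 11: F3 acks idx 5 -> match: F0=7 F1=3 F2=2 F3=5; commitIndex=5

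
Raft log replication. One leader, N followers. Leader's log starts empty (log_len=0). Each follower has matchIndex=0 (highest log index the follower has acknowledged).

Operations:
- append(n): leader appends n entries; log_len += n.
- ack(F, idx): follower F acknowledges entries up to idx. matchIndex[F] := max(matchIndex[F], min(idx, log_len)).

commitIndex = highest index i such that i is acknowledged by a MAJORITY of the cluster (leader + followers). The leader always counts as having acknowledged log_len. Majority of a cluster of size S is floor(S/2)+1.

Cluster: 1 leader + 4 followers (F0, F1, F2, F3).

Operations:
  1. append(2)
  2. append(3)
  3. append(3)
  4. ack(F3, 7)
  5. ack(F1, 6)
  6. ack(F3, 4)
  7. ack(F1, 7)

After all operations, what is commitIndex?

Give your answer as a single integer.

Answer: 7

Derivation:
Op 1: append 2 -> log_len=2
Op 2: append 3 -> log_len=5
Op 3: append 3 -> log_len=8
Op 4: F3 acks idx 7 -> match: F0=0 F1=0 F2=0 F3=7; commitIndex=0
Op 5: F1 acks idx 6 -> match: F0=0 F1=6 F2=0 F3=7; commitIndex=6
Op 6: F3 acks idx 4 -> match: F0=0 F1=6 F2=0 F3=7; commitIndex=6
Op 7: F1 acks idx 7 -> match: F0=0 F1=7 F2=0 F3=7; commitIndex=7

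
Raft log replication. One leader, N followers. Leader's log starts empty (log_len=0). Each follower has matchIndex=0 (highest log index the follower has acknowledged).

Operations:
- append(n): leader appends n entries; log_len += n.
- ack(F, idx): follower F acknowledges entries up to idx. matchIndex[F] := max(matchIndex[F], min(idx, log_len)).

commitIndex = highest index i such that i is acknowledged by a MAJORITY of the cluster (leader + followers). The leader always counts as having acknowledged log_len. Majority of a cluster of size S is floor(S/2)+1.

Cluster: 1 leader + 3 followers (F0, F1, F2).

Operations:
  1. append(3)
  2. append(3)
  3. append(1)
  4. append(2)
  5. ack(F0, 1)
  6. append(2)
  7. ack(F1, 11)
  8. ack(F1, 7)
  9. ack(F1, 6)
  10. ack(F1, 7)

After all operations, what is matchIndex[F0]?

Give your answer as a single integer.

Op 1: append 3 -> log_len=3
Op 2: append 3 -> log_len=6
Op 3: append 1 -> log_len=7
Op 4: append 2 -> log_len=9
Op 5: F0 acks idx 1 -> match: F0=1 F1=0 F2=0; commitIndex=0
Op 6: append 2 -> log_len=11
Op 7: F1 acks idx 11 -> match: F0=1 F1=11 F2=0; commitIndex=1
Op 8: F1 acks idx 7 -> match: F0=1 F1=11 F2=0; commitIndex=1
Op 9: F1 acks idx 6 -> match: F0=1 F1=11 F2=0; commitIndex=1
Op 10: F1 acks idx 7 -> match: F0=1 F1=11 F2=0; commitIndex=1

Answer: 1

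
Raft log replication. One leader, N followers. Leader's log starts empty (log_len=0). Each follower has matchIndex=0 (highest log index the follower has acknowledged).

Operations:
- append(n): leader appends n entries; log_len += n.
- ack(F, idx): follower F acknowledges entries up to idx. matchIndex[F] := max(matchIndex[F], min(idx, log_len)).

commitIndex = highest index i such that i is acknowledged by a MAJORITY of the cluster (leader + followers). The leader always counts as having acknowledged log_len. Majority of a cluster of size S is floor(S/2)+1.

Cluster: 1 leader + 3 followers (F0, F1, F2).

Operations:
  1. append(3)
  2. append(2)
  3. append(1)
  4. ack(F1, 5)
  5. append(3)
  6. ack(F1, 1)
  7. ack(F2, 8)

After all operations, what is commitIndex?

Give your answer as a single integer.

Op 1: append 3 -> log_len=3
Op 2: append 2 -> log_len=5
Op 3: append 1 -> log_len=6
Op 4: F1 acks idx 5 -> match: F0=0 F1=5 F2=0; commitIndex=0
Op 5: append 3 -> log_len=9
Op 6: F1 acks idx 1 -> match: F0=0 F1=5 F2=0; commitIndex=0
Op 7: F2 acks idx 8 -> match: F0=0 F1=5 F2=8; commitIndex=5

Answer: 5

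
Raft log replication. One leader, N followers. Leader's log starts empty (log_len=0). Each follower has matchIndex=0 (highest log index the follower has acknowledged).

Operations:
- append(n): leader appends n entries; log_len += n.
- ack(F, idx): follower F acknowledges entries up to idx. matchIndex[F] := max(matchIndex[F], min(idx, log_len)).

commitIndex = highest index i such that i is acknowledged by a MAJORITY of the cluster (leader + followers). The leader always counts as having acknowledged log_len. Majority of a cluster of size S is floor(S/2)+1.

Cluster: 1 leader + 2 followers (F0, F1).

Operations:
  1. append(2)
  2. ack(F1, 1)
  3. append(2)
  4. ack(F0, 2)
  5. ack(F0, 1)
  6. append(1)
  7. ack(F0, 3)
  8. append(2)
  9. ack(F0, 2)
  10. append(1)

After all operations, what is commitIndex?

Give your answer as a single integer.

Op 1: append 2 -> log_len=2
Op 2: F1 acks idx 1 -> match: F0=0 F1=1; commitIndex=1
Op 3: append 2 -> log_len=4
Op 4: F0 acks idx 2 -> match: F0=2 F1=1; commitIndex=2
Op 5: F0 acks idx 1 -> match: F0=2 F1=1; commitIndex=2
Op 6: append 1 -> log_len=5
Op 7: F0 acks idx 3 -> match: F0=3 F1=1; commitIndex=3
Op 8: append 2 -> log_len=7
Op 9: F0 acks idx 2 -> match: F0=3 F1=1; commitIndex=3
Op 10: append 1 -> log_len=8

Answer: 3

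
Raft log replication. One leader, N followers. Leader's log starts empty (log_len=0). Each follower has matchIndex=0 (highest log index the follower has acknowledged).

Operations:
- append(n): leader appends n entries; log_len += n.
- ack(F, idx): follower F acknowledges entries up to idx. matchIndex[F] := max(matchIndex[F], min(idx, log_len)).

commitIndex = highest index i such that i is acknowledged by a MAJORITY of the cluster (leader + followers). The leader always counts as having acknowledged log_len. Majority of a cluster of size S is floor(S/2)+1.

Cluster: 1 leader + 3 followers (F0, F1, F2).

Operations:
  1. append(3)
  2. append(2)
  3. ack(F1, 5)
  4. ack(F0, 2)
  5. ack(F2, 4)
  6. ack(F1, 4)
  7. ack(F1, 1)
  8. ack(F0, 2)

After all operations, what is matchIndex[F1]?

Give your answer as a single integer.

Op 1: append 3 -> log_len=3
Op 2: append 2 -> log_len=5
Op 3: F1 acks idx 5 -> match: F0=0 F1=5 F2=0; commitIndex=0
Op 4: F0 acks idx 2 -> match: F0=2 F1=5 F2=0; commitIndex=2
Op 5: F2 acks idx 4 -> match: F0=2 F1=5 F2=4; commitIndex=4
Op 6: F1 acks idx 4 -> match: F0=2 F1=5 F2=4; commitIndex=4
Op 7: F1 acks idx 1 -> match: F0=2 F1=5 F2=4; commitIndex=4
Op 8: F0 acks idx 2 -> match: F0=2 F1=5 F2=4; commitIndex=4

Answer: 5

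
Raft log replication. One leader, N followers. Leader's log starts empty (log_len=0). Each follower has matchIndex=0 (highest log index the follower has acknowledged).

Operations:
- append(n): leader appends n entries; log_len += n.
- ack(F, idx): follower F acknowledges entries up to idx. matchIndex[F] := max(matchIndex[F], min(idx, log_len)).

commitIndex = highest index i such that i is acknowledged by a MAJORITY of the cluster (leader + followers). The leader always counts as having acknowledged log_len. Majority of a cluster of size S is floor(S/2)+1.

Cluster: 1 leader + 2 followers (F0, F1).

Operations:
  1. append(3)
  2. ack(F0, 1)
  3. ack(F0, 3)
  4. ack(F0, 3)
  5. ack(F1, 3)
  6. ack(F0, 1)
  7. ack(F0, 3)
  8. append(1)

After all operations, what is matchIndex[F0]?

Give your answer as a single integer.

Answer: 3

Derivation:
Op 1: append 3 -> log_len=3
Op 2: F0 acks idx 1 -> match: F0=1 F1=0; commitIndex=1
Op 3: F0 acks idx 3 -> match: F0=3 F1=0; commitIndex=3
Op 4: F0 acks idx 3 -> match: F0=3 F1=0; commitIndex=3
Op 5: F1 acks idx 3 -> match: F0=3 F1=3; commitIndex=3
Op 6: F0 acks idx 1 -> match: F0=3 F1=3; commitIndex=3
Op 7: F0 acks idx 3 -> match: F0=3 F1=3; commitIndex=3
Op 8: append 1 -> log_len=4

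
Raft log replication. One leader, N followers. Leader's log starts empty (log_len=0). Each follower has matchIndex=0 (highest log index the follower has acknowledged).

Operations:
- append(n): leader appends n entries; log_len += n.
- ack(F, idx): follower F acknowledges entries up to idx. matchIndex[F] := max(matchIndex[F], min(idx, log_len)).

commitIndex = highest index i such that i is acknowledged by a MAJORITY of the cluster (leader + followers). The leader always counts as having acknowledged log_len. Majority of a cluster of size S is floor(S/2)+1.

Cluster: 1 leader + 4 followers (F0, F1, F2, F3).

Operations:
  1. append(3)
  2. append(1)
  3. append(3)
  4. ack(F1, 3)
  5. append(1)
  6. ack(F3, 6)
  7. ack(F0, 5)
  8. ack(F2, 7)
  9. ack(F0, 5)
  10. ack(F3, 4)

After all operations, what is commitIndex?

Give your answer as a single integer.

Answer: 6

Derivation:
Op 1: append 3 -> log_len=3
Op 2: append 1 -> log_len=4
Op 3: append 3 -> log_len=7
Op 4: F1 acks idx 3 -> match: F0=0 F1=3 F2=0 F3=0; commitIndex=0
Op 5: append 1 -> log_len=8
Op 6: F3 acks idx 6 -> match: F0=0 F1=3 F2=0 F3=6; commitIndex=3
Op 7: F0 acks idx 5 -> match: F0=5 F1=3 F2=0 F3=6; commitIndex=5
Op 8: F2 acks idx 7 -> match: F0=5 F1=3 F2=7 F3=6; commitIndex=6
Op 9: F0 acks idx 5 -> match: F0=5 F1=3 F2=7 F3=6; commitIndex=6
Op 10: F3 acks idx 4 -> match: F0=5 F1=3 F2=7 F3=6; commitIndex=6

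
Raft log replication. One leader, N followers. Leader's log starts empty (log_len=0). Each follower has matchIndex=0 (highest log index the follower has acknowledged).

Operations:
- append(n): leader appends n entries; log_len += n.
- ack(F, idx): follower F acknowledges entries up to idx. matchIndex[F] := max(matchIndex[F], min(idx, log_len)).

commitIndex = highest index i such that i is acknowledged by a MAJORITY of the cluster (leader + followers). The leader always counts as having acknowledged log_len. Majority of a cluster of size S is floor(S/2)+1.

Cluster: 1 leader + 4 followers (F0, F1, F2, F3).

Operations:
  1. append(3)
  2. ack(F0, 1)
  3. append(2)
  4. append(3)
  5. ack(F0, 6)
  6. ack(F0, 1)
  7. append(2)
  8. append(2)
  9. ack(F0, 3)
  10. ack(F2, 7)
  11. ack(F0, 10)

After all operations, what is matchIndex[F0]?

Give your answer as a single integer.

Op 1: append 3 -> log_len=3
Op 2: F0 acks idx 1 -> match: F0=1 F1=0 F2=0 F3=0; commitIndex=0
Op 3: append 2 -> log_len=5
Op 4: append 3 -> log_len=8
Op 5: F0 acks idx 6 -> match: F0=6 F1=0 F2=0 F3=0; commitIndex=0
Op 6: F0 acks idx 1 -> match: F0=6 F1=0 F2=0 F3=0; commitIndex=0
Op 7: append 2 -> log_len=10
Op 8: append 2 -> log_len=12
Op 9: F0 acks idx 3 -> match: F0=6 F1=0 F2=0 F3=0; commitIndex=0
Op 10: F2 acks idx 7 -> match: F0=6 F1=0 F2=7 F3=0; commitIndex=6
Op 11: F0 acks idx 10 -> match: F0=10 F1=0 F2=7 F3=0; commitIndex=7

Answer: 10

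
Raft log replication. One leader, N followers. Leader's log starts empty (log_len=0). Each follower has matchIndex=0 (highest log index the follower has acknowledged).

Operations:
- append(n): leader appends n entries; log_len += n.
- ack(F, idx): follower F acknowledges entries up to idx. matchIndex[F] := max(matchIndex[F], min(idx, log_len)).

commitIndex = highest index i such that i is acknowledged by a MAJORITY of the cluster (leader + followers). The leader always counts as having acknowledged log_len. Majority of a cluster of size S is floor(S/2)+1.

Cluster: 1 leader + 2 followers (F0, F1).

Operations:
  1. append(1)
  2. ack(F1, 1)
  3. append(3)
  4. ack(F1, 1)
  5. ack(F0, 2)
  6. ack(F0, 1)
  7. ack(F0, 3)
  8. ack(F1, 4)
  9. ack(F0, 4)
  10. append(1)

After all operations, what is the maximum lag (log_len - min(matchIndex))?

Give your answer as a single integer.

Answer: 1

Derivation:
Op 1: append 1 -> log_len=1
Op 2: F1 acks idx 1 -> match: F0=0 F1=1; commitIndex=1
Op 3: append 3 -> log_len=4
Op 4: F1 acks idx 1 -> match: F0=0 F1=1; commitIndex=1
Op 5: F0 acks idx 2 -> match: F0=2 F1=1; commitIndex=2
Op 6: F0 acks idx 1 -> match: F0=2 F1=1; commitIndex=2
Op 7: F0 acks idx 3 -> match: F0=3 F1=1; commitIndex=3
Op 8: F1 acks idx 4 -> match: F0=3 F1=4; commitIndex=4
Op 9: F0 acks idx 4 -> match: F0=4 F1=4; commitIndex=4
Op 10: append 1 -> log_len=5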